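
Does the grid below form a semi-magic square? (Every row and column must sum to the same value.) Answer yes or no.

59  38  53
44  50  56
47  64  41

Row 1: 59 + 38 + 53 = 150.
Row 2: 44 + 50 + 56 = 150.
Row 3: 47 + 64 + 41 = 152.
Column 1: 59 + 44 + 47 = 150.
Column 2: 38 + 50 + 64 = 152.
Column 3: 53 + 56 + 41 = 150.

No — column 2 sums to 152 but row 2 sums to 150.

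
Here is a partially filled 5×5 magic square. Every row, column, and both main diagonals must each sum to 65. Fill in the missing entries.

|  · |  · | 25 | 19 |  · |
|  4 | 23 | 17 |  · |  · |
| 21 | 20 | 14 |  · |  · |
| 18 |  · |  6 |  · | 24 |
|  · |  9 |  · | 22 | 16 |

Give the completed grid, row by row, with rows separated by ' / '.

Column 3 must total 65; the given cells sum to 62, so (5,3) = 3.
Row 5 must total 65; the given cells sum to 50, so (5,1) = 15.
Column 1: 4 + 21 + 18 + 15 + ? = 65, so (1,1) = 7.
From main diagonal, 65 − (7 + 23 + 14 + 16) gives (4,4) = 5.
Row 4 needs 65; the known cells sum to 53, so (4,2) = 12.
Column 2 needs 65; the known cells sum to 64, so (1,2) = 1.
Row 1 must total 65; the given cells sum to 52, so (1,5) = 13.
Anti-diagonal needs 65; the known cells sum to 54, so (2,4) = 11.
Row 2 must total 65; the given cells sum to 55, so (2,5) = 10.
The remaining cell in column 4 is (3,4) = 65 − 57 = 8.
Column 5 must total 65; the given cells sum to 63, so (3,5) = 2.

7 1 25 19 13 / 4 23 17 11 10 / 21 20 14 8 2 / 18 12 6 5 24 / 15 9 3 22 16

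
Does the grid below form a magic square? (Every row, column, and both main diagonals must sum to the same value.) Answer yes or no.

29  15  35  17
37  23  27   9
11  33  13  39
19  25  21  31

Row 1: 29 + 15 + 35 + 17 = 96.
Row 2: 37 + 23 + 27 + 9 = 96.
Row 3: 11 + 33 + 13 + 39 = 96.
Row 4: 19 + 25 + 21 + 31 = 96.
Column 1: 29 + 37 + 11 + 19 = 96.
Column 2: 15 + 23 + 33 + 25 = 96.
Column 3: 35 + 27 + 13 + 21 = 96.
Column 4: 17 + 9 + 39 + 31 = 96.
Main diagonal: 29 + 23 + 13 + 31 = 96.
Anti-diagonal: 17 + 27 + 33 + 19 = 96.
All lines sum to 96.

Yes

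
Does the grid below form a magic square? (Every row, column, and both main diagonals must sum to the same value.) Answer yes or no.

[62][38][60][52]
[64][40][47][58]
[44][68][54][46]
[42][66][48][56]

No — row 2 sums to 209 but row 4 sums to 212.

Row 1: 62 + 38 + 60 + 52 = 212.
Row 2: 64 + 40 + 47 + 58 = 209.
Row 3: 44 + 68 + 54 + 46 = 212.
Row 4: 42 + 66 + 48 + 56 = 212.
Column 1: 62 + 64 + 44 + 42 = 212.
Column 2: 38 + 40 + 68 + 66 = 212.
Column 3: 60 + 47 + 54 + 48 = 209.
Column 4: 52 + 58 + 46 + 56 = 212.
Main diagonal: 62 + 40 + 54 + 56 = 212.
Anti-diagonal: 52 + 47 + 68 + 42 = 209.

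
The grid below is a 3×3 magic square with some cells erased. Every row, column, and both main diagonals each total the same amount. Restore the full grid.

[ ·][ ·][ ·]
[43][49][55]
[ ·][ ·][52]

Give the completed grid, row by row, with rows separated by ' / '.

Row 2 is already complete: 43 + 49 + 55 = 147, so that is the magic constant.
Using column 3: 55 + 52 + ? → (1,3) = 147 − 107 = 40.
Using main diagonal: 49 + 52 + ? → (1,1) = 147 − 101 = 46.
Using anti-diagonal: 40 + 49 + ? → (3,1) = 147 − 89 = 58.
The remaining cell in row 1 is (1,2) = 147 − 86 = 61.
The remaining cell in row 3 is (3,2) = 147 − 110 = 37.

46 61 40 / 43 49 55 / 58 37 52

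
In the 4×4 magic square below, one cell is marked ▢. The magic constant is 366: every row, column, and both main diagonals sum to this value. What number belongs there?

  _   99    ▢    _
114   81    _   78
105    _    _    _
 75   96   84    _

87

The remaining cell in row 2 is (2,3) = 366 − 273 = 93.
Row 4 needs 366; the known cells sum to 255, so (4,4) = 111.
Column 1: 114 + 105 + 75 + ? = 366, so (1,1) = 72.
The remaining cell in column 2 is (3,2) = 366 − 276 = 90.
Main diagonal needs 366; the known cells sum to 264, so (3,3) = 102.
Anti-diagonal needs 366; the known cells sum to 258, so (1,4) = 108.
Using row 1: 72 + 99 + 108 + ? → (1,3) = 366 − 279 = 87.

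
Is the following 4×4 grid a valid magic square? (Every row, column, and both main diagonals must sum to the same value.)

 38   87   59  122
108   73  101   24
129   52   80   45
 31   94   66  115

Yes

Row 1: 38 + 87 + 59 + 122 = 306.
Row 2: 108 + 73 + 101 + 24 = 306.
Row 3: 129 + 52 + 80 + 45 = 306.
Row 4: 31 + 94 + 66 + 115 = 306.
Column 1: 38 + 108 + 129 + 31 = 306.
Column 2: 87 + 73 + 52 + 94 = 306.
Column 3: 59 + 101 + 80 + 66 = 306.
Column 4: 122 + 24 + 45 + 115 = 306.
Main diagonal: 38 + 73 + 80 + 115 = 306.
Anti-diagonal: 122 + 101 + 52 + 31 = 306.
All lines sum to 306.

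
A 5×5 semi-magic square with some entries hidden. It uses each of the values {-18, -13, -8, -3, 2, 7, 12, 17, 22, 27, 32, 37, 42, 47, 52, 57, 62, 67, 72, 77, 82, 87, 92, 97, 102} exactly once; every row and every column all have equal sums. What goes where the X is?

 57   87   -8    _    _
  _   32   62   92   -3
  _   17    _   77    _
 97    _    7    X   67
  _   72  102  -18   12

37

The 25 entries sum to 1050, so each line sums to 1050/5 = 210.
Row 2 must total 210; the given cells sum to 183, so (2,1) = 27.
From row 5, 210 − (72 + 102 + (-18) + 12) gives (5,1) = 42.
The remaining cell in column 1 is (3,1) = 210 − 223 = -13.
Column 2 must total 210; the given cells sum to 208, so (4,2) = 2.
Column 3 needs 210; the known cells sum to 163, so (3,3) = 47.
From row 3, 210 − (-13 + 17 + 47 + 77) gives (3,5) = 82.
The remaining cell in row 4 is (4,4) = 210 − 173 = 37.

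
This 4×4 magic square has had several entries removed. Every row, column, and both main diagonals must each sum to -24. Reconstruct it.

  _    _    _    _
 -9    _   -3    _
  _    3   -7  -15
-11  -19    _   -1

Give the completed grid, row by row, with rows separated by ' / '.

1 9 -21 -13 / -9 -17 -3 5 / -5 3 -7 -15 / -11 -19 7 -1

The remaining cell in row 3 is (3,1) = -24 − (-19) = -5.
Row 4 must total -24; the given cells sum to -31, so (4,3) = 7.
Using column 1: -9 + (-5) + (-11) + ? → (1,1) = -24 − (-25) = 1.
Column 3 must total -24; the given cells sum to -3, so (1,3) = -21.
From main diagonal, -24 − (1 + (-7) + (-1)) gives (2,2) = -17.
Anti-diagonal: -3 + 3 + (-11) + ? = -24, so (1,4) = -13.
Row 1: 1 + (-21) + (-13) + ? = -24, so (1,2) = 9.
Row 2 must total -24; the given cells sum to -29, so (2,4) = 5.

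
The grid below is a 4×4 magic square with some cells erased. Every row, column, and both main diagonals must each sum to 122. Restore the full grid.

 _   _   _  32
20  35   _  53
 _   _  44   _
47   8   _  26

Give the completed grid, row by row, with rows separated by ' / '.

Using row 2: 20 + 35 + 53 + ? → (2,3) = 122 − 108 = 14.
Row 4: 47 + 8 + 26 + ? = 122, so (4,3) = 41.
Column 3: 14 + 44 + 41 + ? = 122, so (1,3) = 23.
Column 4 needs 122; the known cells sum to 111, so (3,4) = 11.
Main diagonal needs 122; the known cells sum to 105, so (1,1) = 17.
From anti-diagonal, 122 − (32 + 14 + 47) gives (3,2) = 29.
From row 1, 122 − (17 + 23 + 32) gives (1,2) = 50.
Row 3 must total 122; the given cells sum to 84, so (3,1) = 38.

17 50 23 32 / 20 35 14 53 / 38 29 44 11 / 47 8 41 26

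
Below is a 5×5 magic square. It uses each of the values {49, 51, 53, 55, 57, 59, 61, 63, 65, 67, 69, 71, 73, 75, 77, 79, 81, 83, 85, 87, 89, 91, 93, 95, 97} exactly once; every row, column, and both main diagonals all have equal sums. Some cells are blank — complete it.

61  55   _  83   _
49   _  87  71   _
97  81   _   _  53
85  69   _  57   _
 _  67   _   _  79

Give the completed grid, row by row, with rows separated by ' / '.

The 25 entries sum to 1825, so each line sums to 1825/5 = 365.
Using column 1: 61 + 49 + 97 + 85 + ? → (5,1) = 365 − 292 = 73.
From column 2, 365 − (55 + 81 + 69 + 67) gives (2,2) = 93.
Using main diagonal: 61 + 93 + 57 + 79 + ? → (3,3) = 365 − 290 = 75.
Anti-diagonal: 71 + 75 + 69 + 73 + ? = 365, so (1,5) = 77.
Using row 1: 61 + 55 + 83 + 77 + ? → (1,3) = 365 − 276 = 89.
Row 2: 49 + 93 + 87 + 71 + ? = 365, so (2,5) = 65.
Row 3: 97 + 81 + 75 + 53 + ? = 365, so (3,4) = 59.
Column 4 must total 365; the given cells sum to 270, so (5,4) = 95.
From column 5, 365 − (77 + 65 + 53 + 79) gives (4,5) = 91.
Row 4 needs 365; the known cells sum to 302, so (4,3) = 63.
Row 5: 73 + 67 + 95 + 79 + ? = 365, so (5,3) = 51.

61 55 89 83 77 / 49 93 87 71 65 / 97 81 75 59 53 / 85 69 63 57 91 / 73 67 51 95 79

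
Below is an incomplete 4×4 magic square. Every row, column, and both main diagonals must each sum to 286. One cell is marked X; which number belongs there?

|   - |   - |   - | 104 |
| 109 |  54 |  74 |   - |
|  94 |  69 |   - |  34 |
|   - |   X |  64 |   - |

84

From row 2, 286 − (109 + 54 + 74) gives (2,4) = 49.
Row 3 needs 286; the known cells sum to 197, so (3,3) = 89.
Using column 3: 74 + 89 + 64 + ? → (1,3) = 286 − 227 = 59.
Column 4 must total 286; the given cells sum to 187, so (4,4) = 99.
Main diagonal must total 286; the given cells sum to 242, so (1,1) = 44.
The remaining cell in anti-diagonal is (4,1) = 286 − 247 = 39.
From row 1, 286 − (44 + 59 + 104) gives (1,2) = 79.
Row 4 must total 286; the given cells sum to 202, so (4,2) = 84.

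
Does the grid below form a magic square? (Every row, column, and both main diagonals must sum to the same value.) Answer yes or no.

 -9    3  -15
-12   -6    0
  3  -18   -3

Row 1: -9 + 3 + (-15) = -21.
Row 2: -12 + (-6) + 0 = -18.
Row 3: 3 + (-18) + (-3) = -18.
Column 1: -9 + (-12) + 3 = -18.
Column 2: 3 + (-6) + (-18) = -21.
Column 3: -15 + 0 + (-3) = -18.
Main diagonal: -9 + (-6) + (-3) = -18.
Anti-diagonal: -15 + (-6) + 3 = -18.

No — row 1 sums to -21 but column 3 sums to -18.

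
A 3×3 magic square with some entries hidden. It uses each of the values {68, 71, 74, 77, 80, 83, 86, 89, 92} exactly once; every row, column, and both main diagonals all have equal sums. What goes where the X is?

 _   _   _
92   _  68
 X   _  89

77

The 9 entries sum to 720, so each line sums to 720/3 = 240.
The remaining cell in row 2 is (2,2) = 240 − 160 = 80.
Using column 3: 68 + 89 + ? → (1,3) = 240 − 157 = 83.
Main diagonal needs 240; the known cells sum to 169, so (1,1) = 71.
Anti-diagonal must total 240; the given cells sum to 163, so (3,1) = 77.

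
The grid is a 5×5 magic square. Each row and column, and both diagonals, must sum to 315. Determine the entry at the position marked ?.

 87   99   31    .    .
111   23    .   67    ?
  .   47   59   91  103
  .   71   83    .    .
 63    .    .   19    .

79

From row 3, 315 − (47 + 59 + 91 + 103) gives (3,1) = 15.
Column 1 must total 315; the given cells sum to 276, so (4,1) = 39.
From column 2, 315 − (99 + 23 + 47 + 71) gives (5,2) = 75.
Anti-diagonal must total 315; the given cells sum to 260, so (1,5) = 55.
Row 1 must total 315; the given cells sum to 272, so (1,4) = 43.
Column 4 needs 315; the known cells sum to 220, so (4,4) = 95.
Using main diagonal: 87 + 23 + 59 + 95 + ? → (5,5) = 315 − 264 = 51.
Row 4 must total 315; the given cells sum to 288, so (4,5) = 27.
Row 5 must total 315; the given cells sum to 208, so (5,3) = 107.
Column 3 needs 315; the known cells sum to 280, so (2,3) = 35.
From column 5, 315 − (55 + 103 + 27 + 51) gives (2,5) = 79.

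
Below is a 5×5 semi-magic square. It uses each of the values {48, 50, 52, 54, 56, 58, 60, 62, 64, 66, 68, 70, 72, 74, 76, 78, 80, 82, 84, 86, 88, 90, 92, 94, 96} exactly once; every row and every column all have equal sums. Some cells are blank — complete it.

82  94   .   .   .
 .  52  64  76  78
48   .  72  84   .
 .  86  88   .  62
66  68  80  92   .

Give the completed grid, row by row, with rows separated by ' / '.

82 94 56 58 70 / 90 52 64 76 78 / 48 60 72 84 96 / 74 86 88 50 62 / 66 68 80 92 54

The 25 entries sum to 1800, so each line sums to 1800/5 = 360.
Row 2 must total 360; the given cells sum to 270, so (2,1) = 90.
Row 5 must total 360; the given cells sum to 306, so (5,5) = 54.
The remaining cell in column 1 is (4,1) = 360 − 286 = 74.
Using column 2: 94 + 52 + 86 + 68 + ? → (3,2) = 360 − 300 = 60.
Column 3: 64 + 72 + 88 + 80 + ? = 360, so (1,3) = 56.
Using row 3: 48 + 60 + 72 + 84 + ? → (3,5) = 360 − 264 = 96.
The remaining cell in row 4 is (4,4) = 360 − 310 = 50.
The remaining cell in column 4 is (1,4) = 360 − 302 = 58.
From column 5, 360 − (78 + 96 + 62 + 54) gives (1,5) = 70.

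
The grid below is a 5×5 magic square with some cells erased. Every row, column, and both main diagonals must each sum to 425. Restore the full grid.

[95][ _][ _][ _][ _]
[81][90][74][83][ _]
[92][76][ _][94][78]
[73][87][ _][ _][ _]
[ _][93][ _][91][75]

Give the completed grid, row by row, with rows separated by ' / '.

Row 2 needs 425; the known cells sum to 328, so (2,5) = 97.
From row 3, 425 − (92 + 76 + 94 + 78) gives (3,3) = 85.
Using column 1: 95 + 81 + 92 + 73 + ? → (5,1) = 425 − 341 = 84.
From column 2, 425 − (90 + 76 + 87 + 93) gives (1,2) = 79.
Using main diagonal: 95 + 90 + 85 + 75 + ? → (4,4) = 425 − 345 = 80.
Anti-diagonal: 83 + 85 + 87 + 84 + ? = 425, so (1,5) = 86.
Row 5 must total 425; the given cells sum to 343, so (5,3) = 82.
Column 4 needs 425; the known cells sum to 348, so (1,4) = 77.
From column 5, 425 − (86 + 97 + 78 + 75) gives (4,5) = 89.
From row 1, 425 − (95 + 79 + 77 + 86) gives (1,3) = 88.
Row 4: 73 + 87 + 80 + 89 + ? = 425, so (4,3) = 96.

95 79 88 77 86 / 81 90 74 83 97 / 92 76 85 94 78 / 73 87 96 80 89 / 84 93 82 91 75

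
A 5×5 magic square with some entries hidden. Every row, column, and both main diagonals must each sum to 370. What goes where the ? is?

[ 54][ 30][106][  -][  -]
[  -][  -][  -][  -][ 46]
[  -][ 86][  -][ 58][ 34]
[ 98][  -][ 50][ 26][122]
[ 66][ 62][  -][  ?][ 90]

114

Row 4 must total 370; the given cells sum to 296, so (4,2) = 74.
Using column 2: 30 + 86 + 74 + 62 + ? → (2,2) = 370 − 252 = 118.
Column 5 must total 370; the given cells sum to 292, so (1,5) = 78.
Main diagonal: 54 + 118 + 26 + 90 + ? = 370, so (3,3) = 82.
Anti-diagonal must total 370; the given cells sum to 300, so (2,4) = 70.
Row 1 must total 370; the given cells sum to 268, so (1,4) = 102.
Row 3 needs 370; the known cells sum to 260, so (3,1) = 110.
Column 1: 54 + 110 + 98 + 66 + ? = 370, so (2,1) = 42.
Using column 4: 102 + 70 + 58 + 26 + ? → (5,4) = 370 − 256 = 114.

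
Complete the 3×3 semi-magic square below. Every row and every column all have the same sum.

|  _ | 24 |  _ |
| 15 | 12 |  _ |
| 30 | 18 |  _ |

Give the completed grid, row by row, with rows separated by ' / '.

Column 2 is already complete: 24 + 12 + 18 = 54, so that is the magic constant.
Row 2 must total 54; the given cells sum to 27, so (2,3) = 27.
From row 3, 54 − (30 + 18) gives (3,3) = 6.
Column 1 needs 54; the known cells sum to 45, so (1,1) = 9.
Using column 3: 27 + 6 + ? → (1,3) = 54 − 33 = 21.

9 24 21 / 15 12 27 / 30 18 6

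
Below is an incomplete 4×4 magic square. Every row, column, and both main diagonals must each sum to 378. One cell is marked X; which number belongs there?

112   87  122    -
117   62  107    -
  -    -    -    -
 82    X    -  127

97

Using row 1: 112 + 87 + 122 + ? → (1,4) = 378 − 321 = 57.
Row 2 must total 378; the given cells sum to 286, so (2,4) = 92.
Column 1 must total 378; the given cells sum to 311, so (3,1) = 67.
Column 4 needs 378; the known cells sum to 276, so (3,4) = 102.
The remaining cell in main diagonal is (3,3) = 378 − 301 = 77.
Anti-diagonal: 57 + 107 + 82 + ? = 378, so (3,2) = 132.
The remaining cell in column 2 is (4,2) = 378 − 281 = 97.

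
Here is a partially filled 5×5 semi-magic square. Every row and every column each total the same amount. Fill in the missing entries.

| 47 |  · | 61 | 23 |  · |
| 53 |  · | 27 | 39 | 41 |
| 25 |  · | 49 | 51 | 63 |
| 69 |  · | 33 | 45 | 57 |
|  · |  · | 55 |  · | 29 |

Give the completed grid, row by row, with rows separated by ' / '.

47 59 61 23 35 / 53 65 27 39 41 / 25 37 49 51 63 / 69 21 33 45 57 / 31 43 55 67 29

Column 3 is already complete: 61 + 27 + 49 + 33 + 55 = 225, so that is the magic constant.
Row 2 needs 225; the known cells sum to 160, so (2,2) = 65.
The remaining cell in row 3 is (3,2) = 225 − 188 = 37.
From row 4, 225 − (69 + 33 + 45 + 57) gives (4,2) = 21.
Using column 1: 47 + 53 + 25 + 69 + ? → (5,1) = 225 − 194 = 31.
From column 4, 225 − (23 + 39 + 51 + 45) gives (5,4) = 67.
The remaining cell in column 5 is (1,5) = 225 − 190 = 35.
Row 1 needs 225; the known cells sum to 166, so (1,2) = 59.
Row 5 must total 225; the given cells sum to 182, so (5,2) = 43.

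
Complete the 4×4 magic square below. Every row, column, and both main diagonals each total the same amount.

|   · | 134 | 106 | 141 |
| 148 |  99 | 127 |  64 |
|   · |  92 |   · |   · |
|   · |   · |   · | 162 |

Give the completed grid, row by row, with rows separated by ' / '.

Row 2 is already complete: 148 + 99 + 127 + 64 = 438, so that is the magic constant.
The remaining cell in row 1 is (1,1) = 438 − 381 = 57.
From column 2, 438 − (134 + 99 + 92) gives (4,2) = 113.
Column 4: 141 + 64 + 162 + ? = 438, so (3,4) = 71.
From main diagonal, 438 − (57 + 99 + 162) gives (3,3) = 120.
Anti-diagonal must total 438; the given cells sum to 360, so (4,1) = 78.
From row 3, 438 − (92 + 120 + 71) gives (3,1) = 155.
Row 4: 78 + 113 + 162 + ? = 438, so (4,3) = 85.

57 134 106 141 / 148 99 127 64 / 155 92 120 71 / 78 113 85 162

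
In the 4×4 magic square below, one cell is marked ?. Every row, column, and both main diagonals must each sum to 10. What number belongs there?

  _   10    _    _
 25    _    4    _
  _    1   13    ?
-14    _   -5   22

Row 4 needs 10; the known cells sum to 3, so (4,2) = 7.
Column 2 needs 10; the known cells sum to 18, so (2,2) = -8.
Column 3: 4 + 13 + (-5) + ? = 10, so (1,3) = -2.
From main diagonal, 10 − (-8 + 13 + 22) gives (1,1) = -17.
From anti-diagonal, 10 − (4 + 1 + (-14)) gives (1,4) = 19.
From row 2, 10 − (25 + (-8) + 4) gives (2,4) = -11.
Column 1 needs 10; the known cells sum to -6, so (3,1) = 16.
Column 4 needs 10; the known cells sum to 30, so (3,4) = -20.

-20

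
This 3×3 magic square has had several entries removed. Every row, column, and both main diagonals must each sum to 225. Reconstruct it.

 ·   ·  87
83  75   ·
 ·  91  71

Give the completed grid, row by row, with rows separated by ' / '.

79 59 87 / 83 75 67 / 63 91 71

Using row 2: 83 + 75 + ? → (2,3) = 225 − 158 = 67.
The remaining cell in row 3 is (3,1) = 225 − 162 = 63.
Column 1 needs 225; the known cells sum to 146, so (1,1) = 79.
The remaining cell in column 2 is (1,2) = 225 − 166 = 59.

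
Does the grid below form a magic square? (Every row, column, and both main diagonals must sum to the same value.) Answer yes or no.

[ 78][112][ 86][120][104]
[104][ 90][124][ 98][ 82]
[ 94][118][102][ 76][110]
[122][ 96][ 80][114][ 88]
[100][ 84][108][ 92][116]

Row 1: 78 + 112 + 86 + 120 + 104 = 500.
Row 2: 104 + 90 + 124 + 98 + 82 = 498.
Row 3: 94 + 118 + 102 + 76 + 110 = 500.
Row 4: 122 + 96 + 80 + 114 + 88 = 500.
Row 5: 100 + 84 + 108 + 92 + 116 = 500.
Column 1: 78 + 104 + 94 + 122 + 100 = 498.
Column 2: 112 + 90 + 118 + 96 + 84 = 500.
Column 3: 86 + 124 + 102 + 80 + 108 = 500.
Column 4: 120 + 98 + 76 + 114 + 92 = 500.
Column 5: 104 + 82 + 110 + 88 + 116 = 500.
Main diagonal: 78 + 90 + 102 + 114 + 116 = 500.
Anti-diagonal: 104 + 98 + 102 + 96 + 100 = 500.

No — row 2 sums to 498 but column 4 sums to 500.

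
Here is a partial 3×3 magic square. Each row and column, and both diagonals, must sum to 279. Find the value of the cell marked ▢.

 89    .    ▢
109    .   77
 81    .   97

From row 2, 279 − (109 + 77) gives (2,2) = 93.
The remaining cell in row 3 is (3,2) = 279 − 178 = 101.
Column 2 needs 279; the known cells sum to 194, so (1,2) = 85.
Column 3 needs 279; the known cells sum to 174, so (1,3) = 105.

105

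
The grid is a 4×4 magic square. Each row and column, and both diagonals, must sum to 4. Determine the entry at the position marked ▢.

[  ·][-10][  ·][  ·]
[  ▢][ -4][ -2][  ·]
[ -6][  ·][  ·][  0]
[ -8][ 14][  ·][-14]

The remaining cell in row 4 is (4,3) = 4 − (-8) = 12.
Column 2 needs 4; the known cells sum to 0, so (3,2) = 4.
Anti-diagonal needs 4; the known cells sum to -6, so (1,4) = 10.
Row 3: -6 + 4 + 0 + ? = 4, so (3,3) = 6.
The remaining cell in column 3 is (1,3) = 4 − 16 = -12.
Using column 4: 10 + 0 + (-14) + ? → (2,4) = 4 − (-4) = 8.
Using main diagonal: -4 + 6 + (-14) + ? → (1,1) = 4 − (-12) = 16.
From row 2, 4 − (-4 + (-2) + 8) gives (2,1) = 2.

2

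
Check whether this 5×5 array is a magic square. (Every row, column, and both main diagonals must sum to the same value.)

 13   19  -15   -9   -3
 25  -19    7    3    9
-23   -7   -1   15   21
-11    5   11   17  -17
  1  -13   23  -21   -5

No — column 3 sums to 25 but main diagonal sums to 5.

Row 1: 13 + 19 + (-15) + (-9) + (-3) = 5.
Row 2: 25 + (-19) + 7 + 3 + 9 = 25.
Row 3: -23 + (-7) + (-1) + 15 + 21 = 5.
Row 4: -11 + 5 + 11 + 17 + (-17) = 5.
Row 5: 1 + (-13) + 23 + (-21) + (-5) = -15.
Column 1: 13 + 25 + (-23) + (-11) + 1 = 5.
Column 2: 19 + (-19) + (-7) + 5 + (-13) = -15.
Column 3: -15 + 7 + (-1) + 11 + 23 = 25.
Column 4: -9 + 3 + 15 + 17 + (-21) = 5.
Column 5: -3 + 9 + 21 + (-17) + (-5) = 5.
Main diagonal: 13 + (-19) + (-1) + 17 + (-5) = 5.
Anti-diagonal: -3 + 3 + (-1) + 5 + 1 = 5.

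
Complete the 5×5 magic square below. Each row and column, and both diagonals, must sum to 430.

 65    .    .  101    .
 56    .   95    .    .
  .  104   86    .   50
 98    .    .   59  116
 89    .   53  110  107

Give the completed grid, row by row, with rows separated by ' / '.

65 62 119 101 83 / 56 113 95 92 74 / 122 104 86 68 50 / 98 80 77 59 116 / 89 71 53 110 107

The remaining cell in row 5 is (5,2) = 430 − 359 = 71.
Column 1 must total 430; the given cells sum to 308, so (3,1) = 122.
From main diagonal, 430 − (65 + 86 + 59 + 107) gives (2,2) = 113.
Row 3 must total 430; the given cells sum to 362, so (3,4) = 68.
Column 4: 101 + 68 + 59 + 110 + ? = 430, so (2,4) = 92.
Row 2 must total 430; the given cells sum to 356, so (2,5) = 74.
The remaining cell in column 5 is (1,5) = 430 − 347 = 83.
Anti-diagonal: 83 + 92 + 86 + 89 + ? = 430, so (4,2) = 80.
From row 4, 430 − (98 + 80 + 59 + 116) gives (4,3) = 77.
Using column 2: 113 + 104 + 80 + 71 + ? → (1,2) = 430 − 368 = 62.
Column 3: 95 + 86 + 77 + 53 + ? = 430, so (1,3) = 119.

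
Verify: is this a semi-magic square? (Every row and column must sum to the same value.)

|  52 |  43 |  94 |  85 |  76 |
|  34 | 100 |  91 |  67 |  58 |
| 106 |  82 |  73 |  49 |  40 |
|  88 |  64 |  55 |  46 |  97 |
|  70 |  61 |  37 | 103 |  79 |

Yes

Row 1: 52 + 43 + 94 + 85 + 76 = 350.
Row 2: 34 + 100 + 91 + 67 + 58 = 350.
Row 3: 106 + 82 + 73 + 49 + 40 = 350.
Row 4: 88 + 64 + 55 + 46 + 97 = 350.
Row 5: 70 + 61 + 37 + 103 + 79 = 350.
Column 1: 52 + 34 + 106 + 88 + 70 = 350.
Column 2: 43 + 100 + 82 + 64 + 61 = 350.
Column 3: 94 + 91 + 73 + 55 + 37 = 350.
Column 4: 85 + 67 + 49 + 46 + 103 = 350.
Column 5: 76 + 58 + 40 + 97 + 79 = 350.
All lines sum to 350.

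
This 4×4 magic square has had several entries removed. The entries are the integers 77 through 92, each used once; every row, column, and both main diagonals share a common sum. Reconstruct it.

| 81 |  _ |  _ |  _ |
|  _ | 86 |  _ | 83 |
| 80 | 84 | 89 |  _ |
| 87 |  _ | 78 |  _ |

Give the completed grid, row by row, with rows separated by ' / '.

81 77 92 88 / 90 86 79 83 / 80 84 89 85 / 87 91 78 82

The entries are 77 through 92, which sum to 1352, so each line sums to 1352/4 = 338.
Using row 3: 80 + 84 + 89 + ? → (3,4) = 338 − 253 = 85.
From column 1, 338 − (81 + 80 + 87) gives (2,1) = 90.
From main diagonal, 338 − (81 + 86 + 89) gives (4,4) = 82.
The remaining cell in row 2 is (2,3) = 338 − 259 = 79.
Row 4 needs 338; the known cells sum to 247, so (4,2) = 91.
The remaining cell in column 2 is (1,2) = 338 − 261 = 77.
Using column 3: 79 + 89 + 78 + ? → (1,3) = 338 − 246 = 92.
Column 4: 83 + 85 + 82 + ? = 338, so (1,4) = 88.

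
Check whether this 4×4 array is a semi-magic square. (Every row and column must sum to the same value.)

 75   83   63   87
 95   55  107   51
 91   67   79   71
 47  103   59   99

Row 1: 75 + 83 + 63 + 87 = 308.
Row 2: 95 + 55 + 107 + 51 = 308.
Row 3: 91 + 67 + 79 + 71 = 308.
Row 4: 47 + 103 + 59 + 99 = 308.
Column 1: 75 + 95 + 91 + 47 = 308.
Column 2: 83 + 55 + 67 + 103 = 308.
Column 3: 63 + 107 + 79 + 59 = 308.
Column 4: 87 + 51 + 71 + 99 = 308.
All lines sum to 308.

Yes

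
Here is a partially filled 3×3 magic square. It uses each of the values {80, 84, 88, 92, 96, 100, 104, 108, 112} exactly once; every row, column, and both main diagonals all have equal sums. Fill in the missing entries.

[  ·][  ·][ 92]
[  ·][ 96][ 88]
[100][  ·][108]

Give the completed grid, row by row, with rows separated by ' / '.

The 9 entries sum to 864, so each line sums to 864/3 = 288.
The remaining cell in row 2 is (2,1) = 288 − 184 = 104.
Row 3 needs 288; the known cells sum to 208, so (3,2) = 80.
Column 1 needs 288; the known cells sum to 204, so (1,1) = 84.
Column 2: 96 + 80 + ? = 288, so (1,2) = 112.

84 112 92 / 104 96 88 / 100 80 108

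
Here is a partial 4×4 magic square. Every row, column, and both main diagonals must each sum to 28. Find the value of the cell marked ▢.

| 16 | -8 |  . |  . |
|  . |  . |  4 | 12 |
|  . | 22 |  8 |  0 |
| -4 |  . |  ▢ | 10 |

The remaining cell in row 3 is (3,1) = 28 − 30 = -2.
Column 1 must total 28; the given cells sum to 10, so (2,1) = 18.
Column 4: 12 + 0 + 10 + ? = 28, so (1,4) = 6.
Main diagonal: 16 + 8 + 10 + ? = 28, so (2,2) = -6.
From row 1, 28 − (16 + (-8) + 6) gives (1,3) = 14.
Column 2 must total 28; the given cells sum to 8, so (4,2) = 20.
Column 3 needs 28; the known cells sum to 26, so (4,3) = 2.

2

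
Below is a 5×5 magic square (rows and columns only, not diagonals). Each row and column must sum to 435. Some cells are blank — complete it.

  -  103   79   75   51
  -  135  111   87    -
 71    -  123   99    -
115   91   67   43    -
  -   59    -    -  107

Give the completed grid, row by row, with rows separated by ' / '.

127 103 79 75 51 / 39 135 111 87 63 / 71 47 123 99 95 / 115 91 67 43 119 / 83 59 55 131 107

Using row 1: 103 + 79 + 75 + 51 + ? → (1,1) = 435 − 308 = 127.
The remaining cell in row 4 is (4,5) = 435 − 316 = 119.
Column 2 must total 435; the given cells sum to 388, so (3,2) = 47.
From column 3, 435 − (79 + 111 + 123 + 67) gives (5,3) = 55.
Column 4 needs 435; the known cells sum to 304, so (5,4) = 131.
Row 3 needs 435; the known cells sum to 340, so (3,5) = 95.
Using row 5: 59 + 55 + 131 + 107 + ? → (5,1) = 435 − 352 = 83.
From column 1, 435 − (127 + 71 + 115 + 83) gives (2,1) = 39.
Column 5: 51 + 95 + 119 + 107 + ? = 435, so (2,5) = 63.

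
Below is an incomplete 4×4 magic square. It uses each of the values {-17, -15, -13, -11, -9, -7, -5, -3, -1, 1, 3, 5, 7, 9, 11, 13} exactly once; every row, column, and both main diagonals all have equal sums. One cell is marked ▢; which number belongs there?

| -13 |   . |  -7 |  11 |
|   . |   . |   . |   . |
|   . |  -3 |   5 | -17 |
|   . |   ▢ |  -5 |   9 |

3

The 16 entries sum to -32, so each line sums to -32/4 = -8.
Using row 1: -13 + (-7) + 11 + ? → (1,2) = -8 − (-9) = 1.
Row 3: -3 + 5 + (-17) + ? = -8, so (3,1) = 7.
Column 3 needs -8; the known cells sum to -7, so (2,3) = -1.
The remaining cell in column 4 is (2,4) = -8 − 3 = -11.
Using main diagonal: -13 + 5 + 9 + ? → (2,2) = -8 − 1 = -9.
Anti-diagonal: 11 + (-1) + (-3) + ? = -8, so (4,1) = -15.
From row 2, -8 − (-9 + (-1) + (-11)) gives (2,1) = 13.
Using row 4: -15 + (-5) + 9 + ? → (4,2) = -8 − (-11) = 3.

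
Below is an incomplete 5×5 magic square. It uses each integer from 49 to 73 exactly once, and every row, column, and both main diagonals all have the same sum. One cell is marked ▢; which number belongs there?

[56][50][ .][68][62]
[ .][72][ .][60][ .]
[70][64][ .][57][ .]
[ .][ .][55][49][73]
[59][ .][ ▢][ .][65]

The entries are 49 through 73, which sum to 1525, so each line sums to 1525/5 = 305.
Row 1 must total 305; the given cells sum to 236, so (1,3) = 69.
Column 4 needs 305; the known cells sum to 234, so (5,4) = 71.
Main diagonal must total 305; the given cells sum to 242, so (3,3) = 63.
From anti-diagonal, 305 − (62 + 60 + 63 + 59) gives (4,2) = 61.
Using row 3: 70 + 64 + 63 + 57 + ? → (3,5) = 305 − 254 = 51.
Using row 4: 61 + 55 + 49 + 73 + ? → (4,1) = 305 − 238 = 67.
From column 1, 305 − (56 + 70 + 67 + 59) gives (2,1) = 53.
The remaining cell in column 2 is (5,2) = 305 − 247 = 58.
The remaining cell in column 5 is (2,5) = 305 − 251 = 54.
The remaining cell in row 2 is (2,3) = 305 − 239 = 66.
Row 5 needs 305; the known cells sum to 253, so (5,3) = 52.

52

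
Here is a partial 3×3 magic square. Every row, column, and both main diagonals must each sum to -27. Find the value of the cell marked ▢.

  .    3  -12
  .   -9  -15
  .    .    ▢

0

Using row 1: 3 + (-12) + ? → (1,1) = -27 − (-9) = -18.
Using row 2: -9 + (-15) + ? → (2,1) = -27 − (-24) = -3.
Using column 1: -18 + (-3) + ? → (3,1) = -27 − (-21) = -6.
Column 2: 3 + (-9) + ? = -27, so (3,2) = -21.
The remaining cell in column 3 is (3,3) = -27 − (-27) = 0.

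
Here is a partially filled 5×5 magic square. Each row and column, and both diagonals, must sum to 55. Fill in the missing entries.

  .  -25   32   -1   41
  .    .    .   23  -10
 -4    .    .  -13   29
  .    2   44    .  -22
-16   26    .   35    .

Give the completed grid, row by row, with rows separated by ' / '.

Using row 1: -25 + 32 + (-1) + 41 + ? → (1,1) = 55 − 47 = 8.
Column 4 must total 55; the given cells sum to 44, so (4,4) = 11.
Column 5: 41 + (-10) + 29 + (-22) + ? = 55, so (5,5) = 17.
Anti-diagonal: 41 + 23 + 2 + (-16) + ? = 55, so (3,3) = 5.
Row 3: -4 + 5 + (-13) + 29 + ? = 55, so (3,2) = 38.
Row 4: 2 + 44 + 11 + (-22) + ? = 55, so (4,1) = 20.
Row 5 needs 55; the known cells sum to 62, so (5,3) = -7.
From column 1, 55 − (8 + (-4) + 20 + (-16)) gives (2,1) = 47.
The remaining cell in column 2 is (2,2) = 55 − 41 = 14.
From column 3, 55 − (32 + 5 + 44 + (-7)) gives (2,3) = -19.

8 -25 32 -1 41 / 47 14 -19 23 -10 / -4 38 5 -13 29 / 20 2 44 11 -22 / -16 26 -7 35 17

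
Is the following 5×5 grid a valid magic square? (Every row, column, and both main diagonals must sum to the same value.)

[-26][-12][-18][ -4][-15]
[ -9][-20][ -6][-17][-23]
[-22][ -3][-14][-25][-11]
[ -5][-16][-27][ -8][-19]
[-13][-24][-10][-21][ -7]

Yes

Row 1: -26 + (-12) + (-18) + (-4) + (-15) = -75.
Row 2: -9 + (-20) + (-6) + (-17) + (-23) = -75.
Row 3: -22 + (-3) + (-14) + (-25) + (-11) = -75.
Row 4: -5 + (-16) + (-27) + (-8) + (-19) = -75.
Row 5: -13 + (-24) + (-10) + (-21) + (-7) = -75.
Column 1: -26 + (-9) + (-22) + (-5) + (-13) = -75.
Column 2: -12 + (-20) + (-3) + (-16) + (-24) = -75.
Column 3: -18 + (-6) + (-14) + (-27) + (-10) = -75.
Column 4: -4 + (-17) + (-25) + (-8) + (-21) = -75.
Column 5: -15 + (-23) + (-11) + (-19) + (-7) = -75.
Main diagonal: -26 + (-20) + (-14) + (-8) + (-7) = -75.
Anti-diagonal: -15 + (-17) + (-14) + (-16) + (-13) = -75.
All lines sum to -75.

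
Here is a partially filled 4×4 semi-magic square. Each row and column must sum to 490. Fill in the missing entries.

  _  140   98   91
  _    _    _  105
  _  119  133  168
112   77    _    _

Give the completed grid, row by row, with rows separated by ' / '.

161 140 98 91 / 147 154 84 105 / 70 119 133 168 / 112 77 175 126

The remaining cell in row 1 is (1,1) = 490 − 329 = 161.
Using row 3: 119 + 133 + 168 + ? → (3,1) = 490 − 420 = 70.
Column 1: 161 + 70 + 112 + ? = 490, so (2,1) = 147.
Column 2 must total 490; the given cells sum to 336, so (2,2) = 154.
Column 4 must total 490; the given cells sum to 364, so (4,4) = 126.
Row 2 must total 490; the given cells sum to 406, so (2,3) = 84.
The remaining cell in row 4 is (4,3) = 490 − 315 = 175.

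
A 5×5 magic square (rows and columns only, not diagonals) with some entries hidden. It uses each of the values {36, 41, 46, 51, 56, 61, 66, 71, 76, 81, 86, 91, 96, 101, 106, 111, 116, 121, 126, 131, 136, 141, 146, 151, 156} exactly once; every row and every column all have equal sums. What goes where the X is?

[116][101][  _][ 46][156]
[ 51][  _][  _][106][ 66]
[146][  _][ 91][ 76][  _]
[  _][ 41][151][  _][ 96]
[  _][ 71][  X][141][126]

The 25 entries sum to 2400, so each line sums to 2400/5 = 480.
From row 1, 480 − (116 + 101 + 46 + 156) gives (1,3) = 61.
From column 4, 480 − (46 + 106 + 76 + 141) gives (4,4) = 111.
From column 5, 480 − (156 + 66 + 96 + 126) gives (3,5) = 36.
Row 3: 146 + 91 + 76 + 36 + ? = 480, so (3,2) = 131.
From row 4, 480 − (41 + 151 + 111 + 96) gives (4,1) = 81.
Column 1 needs 480; the known cells sum to 394, so (5,1) = 86.
The remaining cell in column 2 is (2,2) = 480 − 344 = 136.
From row 2, 480 − (51 + 136 + 106 + 66) gives (2,3) = 121.
Row 5: 86 + 71 + 141 + 126 + ? = 480, so (5,3) = 56.

56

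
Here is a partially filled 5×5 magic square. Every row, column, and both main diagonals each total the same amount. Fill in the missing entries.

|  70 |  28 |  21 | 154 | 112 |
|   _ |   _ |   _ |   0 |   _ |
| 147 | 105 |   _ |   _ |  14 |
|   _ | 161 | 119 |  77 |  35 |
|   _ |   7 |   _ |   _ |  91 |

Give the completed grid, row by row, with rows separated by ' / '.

70 28 21 154 112 / 126 84 42 0 133 / 147 105 63 56 14 / -7 161 119 77 35 / 49 7 140 98 91

Row 1 is already complete: 70 + 28 + 21 + 154 + 112 = 385, so that is the magic constant.
Row 4 must total 385; the given cells sum to 392, so (4,1) = -7.
Column 2 must total 385; the given cells sum to 301, so (2,2) = 84.
Using column 5: 112 + 14 + 35 + 91 + ? → (2,5) = 385 − 252 = 133.
From main diagonal, 385 − (70 + 84 + 77 + 91) gives (3,3) = 63.
Anti-diagonal must total 385; the given cells sum to 336, so (5,1) = 49.
From row 3, 385 − (147 + 105 + 63 + 14) gives (3,4) = 56.
The remaining cell in column 1 is (2,1) = 385 − 259 = 126.
From column 4, 385 − (154 + 0 + 56 + 77) gives (5,4) = 98.
From row 2, 385 − (126 + 84 + 0 + 133) gives (2,3) = 42.
From row 5, 385 − (49 + 7 + 98 + 91) gives (5,3) = 140.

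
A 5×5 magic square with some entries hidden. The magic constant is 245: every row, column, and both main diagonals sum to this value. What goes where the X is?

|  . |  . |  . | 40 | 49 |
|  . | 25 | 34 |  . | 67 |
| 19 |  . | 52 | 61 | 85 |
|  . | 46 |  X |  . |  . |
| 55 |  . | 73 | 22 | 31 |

70

From row 3, 245 − (19 + 52 + 61 + 85) gives (3,2) = 28.
From row 5, 245 − (55 + 73 + 22 + 31) gives (5,2) = 64.
Column 2 must total 245; the given cells sum to 163, so (1,2) = 82.
Column 5 must total 245; the given cells sum to 232, so (4,5) = 13.
From anti-diagonal, 245 − (49 + 52 + 46 + 55) gives (2,4) = 43.
Using row 2: 25 + 34 + 43 + 67 + ? → (2,1) = 245 − 169 = 76.
Column 4 needs 245; the known cells sum to 166, so (4,4) = 79.
The remaining cell in main diagonal is (1,1) = 245 − 187 = 58.
Row 1: 58 + 82 + 40 + 49 + ? = 245, so (1,3) = 16.
Column 1: 58 + 76 + 19 + 55 + ? = 245, so (4,1) = 37.
The remaining cell in column 3 is (4,3) = 245 − 175 = 70.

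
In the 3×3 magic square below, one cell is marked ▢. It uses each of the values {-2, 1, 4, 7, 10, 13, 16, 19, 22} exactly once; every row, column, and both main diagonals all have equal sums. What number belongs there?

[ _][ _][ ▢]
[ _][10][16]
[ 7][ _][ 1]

The 9 entries sum to 90, so each line sums to 90/3 = 30.
Row 2 must total 30; the given cells sum to 26, so (2,1) = 4.
Row 3 needs 30; the known cells sum to 8, so (3,2) = 22.
Column 1: 4 + 7 + ? = 30, so (1,1) = 19.
Column 2: 10 + 22 + ? = 30, so (1,2) = -2.
Using column 3: 16 + 1 + ? → (1,3) = 30 − 17 = 13.

13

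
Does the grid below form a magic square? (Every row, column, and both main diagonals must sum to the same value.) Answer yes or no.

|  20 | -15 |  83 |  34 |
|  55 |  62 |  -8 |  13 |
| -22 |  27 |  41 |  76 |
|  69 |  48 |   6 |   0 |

No — row 1 sums to 122 but column 4 sums to 123.

Row 1: 20 + (-15) + 83 + 34 = 122.
Row 2: 55 + 62 + (-8) + 13 = 122.
Row 3: -22 + 27 + 41 + 76 = 122.
Row 4: 69 + 48 + 6 + 0 = 123.
Column 1: 20 + 55 + (-22) + 69 = 122.
Column 2: -15 + 62 + 27 + 48 = 122.
Column 3: 83 + (-8) + 41 + 6 = 122.
Column 4: 34 + 13 + 76 + 0 = 123.
Main diagonal: 20 + 62 + 41 + 0 = 123.
Anti-diagonal: 34 + (-8) + 27 + 69 = 122.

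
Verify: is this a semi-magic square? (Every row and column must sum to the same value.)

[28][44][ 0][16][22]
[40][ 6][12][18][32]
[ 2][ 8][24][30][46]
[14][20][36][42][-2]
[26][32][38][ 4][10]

No — column 4 sums to 110 but row 2 sums to 108.

Row 1: 28 + 44 + 0 + 16 + 22 = 110.
Row 2: 40 + 6 + 12 + 18 + 32 = 108.
Row 3: 2 + 8 + 24 + 30 + 46 = 110.
Row 4: 14 + 20 + 36 + 42 + (-2) = 110.
Row 5: 26 + 32 + 38 + 4 + 10 = 110.
Column 1: 28 + 40 + 2 + 14 + 26 = 110.
Column 2: 44 + 6 + 8 + 20 + 32 = 110.
Column 3: 0 + 12 + 24 + 36 + 38 = 110.
Column 4: 16 + 18 + 30 + 42 + 4 = 110.
Column 5: 22 + 32 + 46 + (-2) + 10 = 108.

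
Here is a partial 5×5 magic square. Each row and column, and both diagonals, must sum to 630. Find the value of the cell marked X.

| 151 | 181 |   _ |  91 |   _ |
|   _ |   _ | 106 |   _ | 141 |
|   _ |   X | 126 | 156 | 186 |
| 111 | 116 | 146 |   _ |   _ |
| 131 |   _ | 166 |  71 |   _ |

From column 3, 630 − (106 + 126 + 146 + 166) gives (1,3) = 86.
From row 1, 630 − (151 + 181 + 86 + 91) gives (1,5) = 121.
From anti-diagonal, 630 − (121 + 126 + 116 + 131) gives (2,4) = 136.
Using column 4: 91 + 136 + 156 + 71 + ? → (4,4) = 630 − 454 = 176.
Row 4 must total 630; the given cells sum to 549, so (4,5) = 81.
From column 5, 630 − (121 + 141 + 186 + 81) gives (5,5) = 101.
The remaining cell in main diagonal is (2,2) = 630 − 554 = 76.
Row 2: 76 + 106 + 136 + 141 + ? = 630, so (2,1) = 171.
Row 5 must total 630; the given cells sum to 469, so (5,2) = 161.
Using column 1: 151 + 171 + 111 + 131 + ? → (3,1) = 630 − 564 = 66.
The remaining cell in column 2 is (3,2) = 630 − 534 = 96.

96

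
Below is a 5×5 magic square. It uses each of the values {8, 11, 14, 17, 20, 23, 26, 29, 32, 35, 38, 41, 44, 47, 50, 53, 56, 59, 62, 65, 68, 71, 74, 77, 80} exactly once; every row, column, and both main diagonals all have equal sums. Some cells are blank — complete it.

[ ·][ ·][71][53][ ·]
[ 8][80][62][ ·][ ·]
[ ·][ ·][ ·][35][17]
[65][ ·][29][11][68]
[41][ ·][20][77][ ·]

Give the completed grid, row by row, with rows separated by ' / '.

32 14 71 53 50 / 8 80 62 44 26 / 74 56 38 35 17 / 65 47 29 11 68 / 41 23 20 77 59

The 25 entries sum to 1100, so each line sums to 1100/5 = 220.
Row 4 needs 220; the known cells sum to 173, so (4,2) = 47.
Using column 3: 71 + 62 + 29 + 20 + ? → (3,3) = 220 − 182 = 38.
Column 4 must total 220; the given cells sum to 176, so (2,4) = 44.
The remaining cell in anti-diagonal is (1,5) = 220 − 170 = 50.
Row 2 must total 220; the given cells sum to 194, so (2,5) = 26.
Column 5: 50 + 26 + 17 + 68 + ? = 220, so (5,5) = 59.
Using main diagonal: 80 + 38 + 11 + 59 + ? → (1,1) = 220 − 188 = 32.
Row 1 must total 220; the given cells sum to 206, so (1,2) = 14.
Using row 5: 41 + 20 + 77 + 59 + ? → (5,2) = 220 − 197 = 23.
Column 1 needs 220; the known cells sum to 146, so (3,1) = 74.
From column 2, 220 − (14 + 80 + 47 + 23) gives (3,2) = 56.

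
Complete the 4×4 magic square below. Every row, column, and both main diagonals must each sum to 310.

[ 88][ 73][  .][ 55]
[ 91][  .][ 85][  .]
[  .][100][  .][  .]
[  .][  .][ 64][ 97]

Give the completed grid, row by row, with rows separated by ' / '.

88 73 94 55 / 91 58 85 76 / 61 100 67 82 / 70 79 64 97

Row 1 must total 310; the given cells sum to 216, so (1,3) = 94.
The remaining cell in column 3 is (3,3) = 310 − 243 = 67.
From main diagonal, 310 − (88 + 67 + 97) gives (2,2) = 58.
Using anti-diagonal: 55 + 85 + 100 + ? → (4,1) = 310 − 240 = 70.
Using row 2: 91 + 58 + 85 + ? → (2,4) = 310 − 234 = 76.
Row 4 needs 310; the known cells sum to 231, so (4,2) = 79.
Column 1 needs 310; the known cells sum to 249, so (3,1) = 61.
From column 4, 310 − (55 + 76 + 97) gives (3,4) = 82.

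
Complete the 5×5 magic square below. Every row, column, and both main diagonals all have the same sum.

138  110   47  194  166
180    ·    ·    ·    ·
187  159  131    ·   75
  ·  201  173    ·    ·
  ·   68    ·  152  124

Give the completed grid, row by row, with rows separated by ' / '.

Row 1 is already complete: 138 + 110 + 47 + 194 + 166 = 655, so that is the magic constant.
From row 3, 655 − (187 + 159 + 131 + 75) gives (3,4) = 103.
Column 2 must total 655; the given cells sum to 538, so (2,2) = 117.
Main diagonal must total 655; the given cells sum to 510, so (4,4) = 145.
Column 4: 194 + 103 + 145 + 152 + ? = 655, so (2,4) = 61.
From anti-diagonal, 655 − (166 + 61 + 131 + 201) gives (5,1) = 96.
Row 5 needs 655; the known cells sum to 440, so (5,3) = 215.
The remaining cell in column 1 is (4,1) = 655 − 601 = 54.
From column 3, 655 − (47 + 131 + 173 + 215) gives (2,3) = 89.
Row 2 must total 655; the given cells sum to 447, so (2,5) = 208.
Row 4 needs 655; the known cells sum to 573, so (4,5) = 82.

138 110 47 194 166 / 180 117 89 61 208 / 187 159 131 103 75 / 54 201 173 145 82 / 96 68 215 152 124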